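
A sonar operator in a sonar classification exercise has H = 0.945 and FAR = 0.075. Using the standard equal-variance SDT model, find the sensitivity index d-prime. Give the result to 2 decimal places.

Φ⁻¹(0.945) = 1.598, Φ⁻¹(0.075) = -1.440
d' = z(H) − z(FA) = 1.598 − (-1.440) = 3.038

d-prime = 3.04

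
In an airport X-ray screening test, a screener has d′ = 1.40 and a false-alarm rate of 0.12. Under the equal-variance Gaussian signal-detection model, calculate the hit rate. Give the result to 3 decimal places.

z(false-alarm rate) = z(0.12) = -1.1750
z(H) = z(FA) + d' = -1.1750 + 1.40 = 0.2250
hit rate = Φ(0.2250) = 0.5890

hit rate = 0.589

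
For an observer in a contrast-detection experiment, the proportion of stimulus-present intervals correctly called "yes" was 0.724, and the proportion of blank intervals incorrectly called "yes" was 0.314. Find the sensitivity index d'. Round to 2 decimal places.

d' = 1.08

Φ⁻¹(H) = Φ⁻¹(0.724) = 0.5948
Φ⁻¹(FA) = Φ⁻¹(0.314) = -0.4845
d' = z(H) − z(FA) = 0.5948 − (-0.4845) = 1.0793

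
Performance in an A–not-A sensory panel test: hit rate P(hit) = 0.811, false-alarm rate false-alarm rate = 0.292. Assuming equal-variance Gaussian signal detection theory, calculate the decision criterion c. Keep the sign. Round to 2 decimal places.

Φ⁻¹(H) = Φ⁻¹(0.811) = 0.882
Φ⁻¹(FA) = Φ⁻¹(0.292) = -0.548
c = −½·[z(H) + z(FA)] = −0.5 × (0.882 + (-0.548)) = -0.167

c = -0.17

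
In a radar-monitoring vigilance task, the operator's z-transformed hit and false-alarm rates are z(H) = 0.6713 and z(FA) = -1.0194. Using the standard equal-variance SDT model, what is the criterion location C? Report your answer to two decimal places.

c = −½·[z(H) + z(FA)] = −½·(0.6713 + (-1.0194)) = 0.17405
c > 0: the operator has a conservative response bias.

C = 0.17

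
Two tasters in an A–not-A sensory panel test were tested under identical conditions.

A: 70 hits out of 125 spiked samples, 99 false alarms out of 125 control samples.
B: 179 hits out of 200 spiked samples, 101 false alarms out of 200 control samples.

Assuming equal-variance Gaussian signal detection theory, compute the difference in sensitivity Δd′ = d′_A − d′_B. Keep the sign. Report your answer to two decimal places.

Δd′ = -1.90

A: z(0.5600) = 0.151, z(0.7920) = 0.813, d' = -0.662
B: z(0.8950) = 1.254, z(0.5050) = 0.013, d' = 1.241
Δd' = d'_A − d'_B = -0.662 − 1.241 = -1.903
B has the higher sensitivity.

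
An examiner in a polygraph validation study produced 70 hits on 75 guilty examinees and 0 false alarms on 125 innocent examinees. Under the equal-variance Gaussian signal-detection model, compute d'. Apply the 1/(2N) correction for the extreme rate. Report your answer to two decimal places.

d' = 4.15

The false-alarm rate is 0/125 = 0, so apply the 1/(2N) correction: FA → 1/(2·125) = 0.00400.
z(H) = z(0.93333) = 1.501
z(FA) = z(0.00400) = -2.652
d' = 1.501 − (-2.652) = 4.153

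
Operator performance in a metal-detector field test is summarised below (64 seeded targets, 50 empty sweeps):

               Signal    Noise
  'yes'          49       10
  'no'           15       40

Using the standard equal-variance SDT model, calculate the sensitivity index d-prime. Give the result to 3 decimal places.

H = 49/64 = 0.7656
FA = 10/50 = 0.2000
z(0.7656) = 0.7244, z(0.2000) = -0.8416
d' = z(H) − z(FA) = 0.7244 − (-0.8416) = 1.5660

d-prime = 1.566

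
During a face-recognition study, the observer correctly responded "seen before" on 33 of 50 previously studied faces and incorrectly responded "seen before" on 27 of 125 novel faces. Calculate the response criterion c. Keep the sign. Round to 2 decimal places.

H = 33/50 = 0.6600
FA = 27/125 = 0.2160
z(H) = z(0.6600) = 0.412
z(FA) = z(0.2160) = -0.786
c = −½·[z(H) + z(FA)] = −0.5 × (0.412 + (-0.786)) = 0.187

c = 0.19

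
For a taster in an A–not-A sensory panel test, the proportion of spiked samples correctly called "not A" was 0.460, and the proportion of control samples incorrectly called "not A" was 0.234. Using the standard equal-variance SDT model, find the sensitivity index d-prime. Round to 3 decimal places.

d-prime = 0.625

Φ⁻¹(H) = -0.1004
Φ⁻¹(FA) = -0.7257
d' = z(H) − z(FA) = -0.1004 − (-0.7257) = 0.6253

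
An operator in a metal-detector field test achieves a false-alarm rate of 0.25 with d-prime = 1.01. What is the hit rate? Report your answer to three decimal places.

hit rate = 0.631

z(false-alarm rate) = z(0.25) = -0.6745
z(H) = z(FA) + d' = -0.6745 + 1.01 = 0.3355
hit rate = Φ(0.3355) = 0.6314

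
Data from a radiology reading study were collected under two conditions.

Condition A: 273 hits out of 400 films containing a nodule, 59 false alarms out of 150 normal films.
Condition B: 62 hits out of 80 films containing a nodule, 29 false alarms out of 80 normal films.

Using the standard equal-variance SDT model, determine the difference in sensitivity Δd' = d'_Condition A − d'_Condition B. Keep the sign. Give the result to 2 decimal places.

Δd' = -0.36

Condition A: z(0.6825) = 0.475, z(0.3933) = -0.271, d' = 0.746
Condition B: z(0.7750) = 0.755, z(0.3625) = -0.352, d' = 1.107
Δd' = d'_Condition A − d'_Condition B = 0.746 − 1.107 = -0.361
Condition B has the higher sensitivity.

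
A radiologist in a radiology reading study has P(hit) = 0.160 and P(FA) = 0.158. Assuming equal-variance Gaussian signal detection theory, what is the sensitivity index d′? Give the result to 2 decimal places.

Φ⁻¹(0.160) = -0.9945, Φ⁻¹(0.158) = -1.0027
d' = z(H) − z(FA) = -0.9945 − (-1.0027) = 0.0082

d′ = 0.01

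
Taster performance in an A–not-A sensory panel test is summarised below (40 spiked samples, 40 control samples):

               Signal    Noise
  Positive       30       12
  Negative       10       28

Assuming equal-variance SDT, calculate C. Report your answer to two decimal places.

H = 30/40 = 0.7500
FA = 12/40 = 0.3000
z(H) = 0.6745
z(FA) = -0.5244
c = −½·[z(H) + z(FA)] = −0.5 × (0.6745 + (-0.5244)) = -0.07505
c < 0: the taster has a liberal response bias.

C = -0.08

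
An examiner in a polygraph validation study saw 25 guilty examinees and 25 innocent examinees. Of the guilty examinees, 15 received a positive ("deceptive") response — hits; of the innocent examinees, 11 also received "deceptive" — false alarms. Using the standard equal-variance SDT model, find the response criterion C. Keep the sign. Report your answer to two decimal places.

H = 15/25 = 0.6000
FA = 11/25 = 0.4400
Φ⁻¹(H) = Φ⁻¹(0.6000) = 0.2533
Φ⁻¹(FA) = Φ⁻¹(0.4400) = -0.1510
c = −½·[z(H) + z(FA)] = −0.5 × (0.2533 + (-0.1510)) = -0.05115

C = -0.05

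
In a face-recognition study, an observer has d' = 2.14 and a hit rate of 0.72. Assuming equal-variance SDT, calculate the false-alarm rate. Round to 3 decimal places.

false-alarm rate = 0.060

z(hit rate) = z(0.72) = 0.5828
z(FA) = z(H) − d' = 0.5828 − 2.14 = -1.5572
false-alarm rate = Φ(-1.5572) = 0.0597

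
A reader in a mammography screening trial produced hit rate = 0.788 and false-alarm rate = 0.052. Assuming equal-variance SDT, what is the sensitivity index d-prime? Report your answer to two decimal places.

d-prime = 2.43

z(H) = z(0.788) = 0.7995
z(FA) = z(0.052) = -1.6258
d' = z(H) − z(FA) = 0.7995 − (-1.6258) = 2.4253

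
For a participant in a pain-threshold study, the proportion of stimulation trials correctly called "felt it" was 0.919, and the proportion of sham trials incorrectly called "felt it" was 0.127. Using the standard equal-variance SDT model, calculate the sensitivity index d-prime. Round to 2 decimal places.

d-prime = 2.54

Φ⁻¹(H) = 1.3984
Φ⁻¹(FA) = -1.1407
d' = z(H) − z(FA) = 1.3984 − (-1.1407) = 2.5391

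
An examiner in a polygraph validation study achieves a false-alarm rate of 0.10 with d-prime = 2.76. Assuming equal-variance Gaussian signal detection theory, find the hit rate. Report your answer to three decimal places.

hit rate = 0.930

z(false-alarm rate) = z(0.10) = -1.2816
z(H) = z(FA) + d' = -1.2816 + 2.76 = 1.4784
hit rate = Φ(1.4784) = 0.9303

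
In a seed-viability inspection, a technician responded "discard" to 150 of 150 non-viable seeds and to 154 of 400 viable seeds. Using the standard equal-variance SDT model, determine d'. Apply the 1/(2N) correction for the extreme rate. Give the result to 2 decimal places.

d' = 3.01

The hit rate is 150/150 = 1, so apply the 1/(2N) correction: H → 1 − 1/(2·150) = 0.99667.
z(H) = z(0.99667) = 2.713
z(FA) = z(0.38500) = -0.292
d' = 2.713 − (-0.292) = 3.005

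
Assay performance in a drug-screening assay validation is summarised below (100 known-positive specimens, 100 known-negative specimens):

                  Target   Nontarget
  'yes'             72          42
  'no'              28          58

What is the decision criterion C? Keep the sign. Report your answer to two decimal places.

H = 72/100 = 0.7200
FA = 42/100 = 0.4200
z(H) = z(0.7200) = 0.5828
z(FA) = z(0.4200) = -0.2019
c = −½·[z(H) + z(FA)] = −0.5 × (0.5828 + (-0.2019)) = -0.19045
c < 0: the assay has a liberal response bias.

C = -0.19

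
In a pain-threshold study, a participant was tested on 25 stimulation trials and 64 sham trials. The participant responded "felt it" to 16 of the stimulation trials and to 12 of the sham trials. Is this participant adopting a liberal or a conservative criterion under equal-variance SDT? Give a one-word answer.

conservative

z(H) = 0.358, z(FA) = -0.887
c = −½·(z(H) + z(FA)) = 0.2645
c > 0 → conservative criterion (biased toward responding “no”).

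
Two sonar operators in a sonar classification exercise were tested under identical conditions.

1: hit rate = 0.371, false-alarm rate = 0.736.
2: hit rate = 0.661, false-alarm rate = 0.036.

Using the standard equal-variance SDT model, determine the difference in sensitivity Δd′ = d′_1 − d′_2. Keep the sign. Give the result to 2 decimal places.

1: z(0.371) = -0.329, z(0.736) = 0.631, d' = -0.960
2: z(0.661) = 0.415, z(0.036) = -1.799, d' = 2.214
Δd' = d'_1 − d'_2 = -0.960 − 2.214 = -3.174
2 has the higher sensitivity.

Δd′ = -3.17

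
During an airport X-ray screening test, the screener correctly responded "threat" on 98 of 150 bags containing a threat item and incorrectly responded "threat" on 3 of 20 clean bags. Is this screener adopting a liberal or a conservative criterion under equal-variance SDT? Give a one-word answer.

z(H) = 0.394, z(FA) = -1.036
c = −½·(z(H) + z(FA)) = 0.321
c > 0 → conservative criterion (biased toward responding “no”).

conservative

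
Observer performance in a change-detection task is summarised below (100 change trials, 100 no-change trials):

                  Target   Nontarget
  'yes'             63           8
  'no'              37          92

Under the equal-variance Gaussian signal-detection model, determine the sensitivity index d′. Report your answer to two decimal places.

d′ = 1.74

H = 63/100 = 0.6300
FA = 8/100 = 0.0800
Φ⁻¹(0.6300) = 0.3319, Φ⁻¹(0.0800) = -1.4051
d' = z(H) − z(FA) = 0.3319 − (-1.4051) = 1.7370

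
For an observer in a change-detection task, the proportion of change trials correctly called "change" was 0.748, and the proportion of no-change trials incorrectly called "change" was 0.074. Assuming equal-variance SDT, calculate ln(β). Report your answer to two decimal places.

ln β = 0.82

z(H) = z(0.748) = 0.668
z(FA) = z(0.074) = -1.447
ln β = −½·[z(H)² − z(FA)²] = −0.5 × (0.446 − 2.094) = 0.824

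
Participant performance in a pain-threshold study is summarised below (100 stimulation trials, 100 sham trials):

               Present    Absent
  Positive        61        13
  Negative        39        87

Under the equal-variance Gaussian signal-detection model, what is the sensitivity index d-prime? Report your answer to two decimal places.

H = 61/100 = 0.6100
FA = 13/100 = 0.1300
z(H) = 0.279
z(FA) = -1.126
d' = z(H) − z(FA) = 0.279 − (-1.126) = 1.405

d-prime = 1.41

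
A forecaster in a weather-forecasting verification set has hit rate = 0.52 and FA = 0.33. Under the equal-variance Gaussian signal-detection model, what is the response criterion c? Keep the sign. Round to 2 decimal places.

c = 0.19

Φ⁻¹(H) = Φ⁻¹(0.52) = 0.0502
Φ⁻¹(FA) = Φ⁻¹(0.33) = -0.4399
c = −½·[z(H) + z(FA)] = −0.5 × (0.0502 + (-0.4399)) = 0.19485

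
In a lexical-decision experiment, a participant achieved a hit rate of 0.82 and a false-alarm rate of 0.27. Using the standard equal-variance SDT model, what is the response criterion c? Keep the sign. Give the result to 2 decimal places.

c = -0.15

z(0.82) = 0.9154, z(0.27) = -0.6128
c = −½·[z(H) + z(FA)] = −0.5 × (0.9154 + (-0.6128)) = -0.1513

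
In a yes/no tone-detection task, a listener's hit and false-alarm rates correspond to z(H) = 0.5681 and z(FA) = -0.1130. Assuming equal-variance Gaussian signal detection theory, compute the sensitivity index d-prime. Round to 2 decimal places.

d-prime = 0.68

d' = z(H) − z(FA) = 0.5681 − (-0.1130) = 0.6811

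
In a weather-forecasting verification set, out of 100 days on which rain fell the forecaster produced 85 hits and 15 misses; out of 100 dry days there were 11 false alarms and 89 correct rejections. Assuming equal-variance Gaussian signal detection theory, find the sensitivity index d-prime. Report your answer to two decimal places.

d-prime = 2.26

H = 85/100 = 0.8500
FA = 11/100 = 0.1100
z(H) = 1.036
z(FA) = -1.227
d' = z(H) − z(FA) = 1.036 − (-1.227) = 2.263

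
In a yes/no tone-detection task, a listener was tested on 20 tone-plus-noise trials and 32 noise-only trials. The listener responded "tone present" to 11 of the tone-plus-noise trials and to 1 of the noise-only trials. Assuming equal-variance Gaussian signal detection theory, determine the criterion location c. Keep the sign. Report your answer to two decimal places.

H = 11/20 = 0.5500
FA = 1/32 = 0.0312
z(H) = z(0.5500) = 0.126
z(FA) = z(0.0312) = -1.863
c = −½·[z(H) + z(FA)] = −0.5 × (0.126 + (-1.863)) = 0.8685

c = 0.87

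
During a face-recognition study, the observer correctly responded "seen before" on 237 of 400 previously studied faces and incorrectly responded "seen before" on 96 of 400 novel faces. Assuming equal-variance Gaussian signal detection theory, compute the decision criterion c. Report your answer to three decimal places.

H = 237/400 = 0.5925
FA = 96/400 = 0.2400
z(H) = z(0.5925) = 0.2340
z(FA) = z(0.2400) = -0.7063
c = −½·[z(H) + z(FA)] = −0.5 × (0.2340 + (-0.7063)) = 0.23615

c = 0.236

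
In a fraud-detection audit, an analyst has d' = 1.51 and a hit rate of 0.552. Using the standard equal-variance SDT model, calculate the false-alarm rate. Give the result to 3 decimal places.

z(hit rate) = z(0.552) = 0.1307
z(FA) = z(H) − d' = 0.1307 − 1.51 = -1.3793
false-alarm rate = Φ(-1.3793) = 0.0839

false-alarm rate = 0.084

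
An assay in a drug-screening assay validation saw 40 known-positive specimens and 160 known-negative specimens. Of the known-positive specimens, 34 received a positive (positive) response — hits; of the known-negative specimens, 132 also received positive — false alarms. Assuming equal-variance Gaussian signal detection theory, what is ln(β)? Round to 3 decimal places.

H = 34/40 = 0.8500
FA = 132/160 = 0.8250
z(0.8500) = 1.0364, z(0.8250) = 0.9346
ln β = −½·[z(H)² − z(FA)²] = −0.5 × (1.0741 − 0.8735) = -0.1003

ln β = -0.100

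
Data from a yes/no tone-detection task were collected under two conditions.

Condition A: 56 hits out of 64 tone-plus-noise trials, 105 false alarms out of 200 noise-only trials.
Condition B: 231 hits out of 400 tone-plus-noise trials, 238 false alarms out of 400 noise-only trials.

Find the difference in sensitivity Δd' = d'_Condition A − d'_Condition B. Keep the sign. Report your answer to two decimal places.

Δd' = 1.13

Condition A: z(0.8750) = 1.150, z(0.5250) = 0.063, d' = 1.087
Condition B: z(0.5775) = 0.196, z(0.5950) = 0.240, d' = -0.044
Δd' = d'_Condition A − d'_Condition B = 1.087 − (-0.044) = 1.131
Condition A has the higher sensitivity.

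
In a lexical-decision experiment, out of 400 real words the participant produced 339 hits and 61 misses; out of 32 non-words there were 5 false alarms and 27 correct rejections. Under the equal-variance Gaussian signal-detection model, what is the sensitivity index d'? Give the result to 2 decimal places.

d' = 2.04

H = 339/400 = 0.8475
FA = 5/32 = 0.1562
z(H) = 1.026
z(FA) = -1.010
d' = z(H) − z(FA) = 1.026 − (-1.010) = 2.036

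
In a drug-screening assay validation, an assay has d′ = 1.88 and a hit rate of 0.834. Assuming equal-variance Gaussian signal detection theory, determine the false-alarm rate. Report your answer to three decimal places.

z(hit rate) = z(0.834) = 0.9701
z(FA) = z(H) − d' = 0.9701 − 1.88 = -0.9099
false-alarm rate = Φ(-0.9099) = 0.1814

false-alarm rate = 0.181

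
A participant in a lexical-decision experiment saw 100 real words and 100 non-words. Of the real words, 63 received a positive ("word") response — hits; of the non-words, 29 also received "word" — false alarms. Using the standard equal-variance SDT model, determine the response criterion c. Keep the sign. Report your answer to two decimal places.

H = 63/100 = 0.6300
FA = 29/100 = 0.2900
Φ⁻¹(H) = 0.332
Φ⁻¹(FA) = -0.553
c = −½·[z(H) + z(FA)] = −0.5 × (0.332 + (-0.553)) = 0.1105

c = 0.11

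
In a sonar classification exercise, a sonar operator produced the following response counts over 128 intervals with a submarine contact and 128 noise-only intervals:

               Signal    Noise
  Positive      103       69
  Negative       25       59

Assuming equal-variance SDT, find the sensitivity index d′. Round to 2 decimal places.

H = 103/128 = 0.8047
FA = 69/128 = 0.5391
z(H) = z(0.8047) = 0.8585
z(FA) = z(0.5391) = 0.0982
d' = z(H) − z(FA) = 0.8585 − 0.0982 = 0.7603

d′ = 0.76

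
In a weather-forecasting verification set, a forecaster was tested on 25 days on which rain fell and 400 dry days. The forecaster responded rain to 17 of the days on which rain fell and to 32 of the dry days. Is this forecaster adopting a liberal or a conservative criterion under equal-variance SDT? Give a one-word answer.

z(H) = 0.468, z(FA) = -1.405
c = −½·(z(H) + z(FA)) = 0.4685
c > 0 → conservative criterion (biased toward responding “no”).

conservative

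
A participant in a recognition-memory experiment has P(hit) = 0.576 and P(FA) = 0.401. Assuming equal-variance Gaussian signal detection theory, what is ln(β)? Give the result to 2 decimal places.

ln β = 0.01

z(H) = z(0.576) = 0.192
z(FA) = z(0.401) = -0.251
ln β = −½·[z(H)² − z(FA)²] = −0.5 × (0.037 − 0.063) = 0.013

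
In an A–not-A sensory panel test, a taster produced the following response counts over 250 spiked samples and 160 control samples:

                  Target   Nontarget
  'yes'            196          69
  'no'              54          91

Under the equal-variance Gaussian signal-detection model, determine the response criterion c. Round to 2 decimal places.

H = 196/250 = 0.7840
FA = 69/160 = 0.4313
z(H) = 0.786
z(FA) = -0.173
c = −½·[z(H) + z(FA)] = −0.5 × (0.786 + (-0.173)) = -0.3065

c = -0.31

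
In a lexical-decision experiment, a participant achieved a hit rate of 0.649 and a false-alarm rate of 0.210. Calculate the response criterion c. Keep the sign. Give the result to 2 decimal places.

c = 0.21

z(0.649) = 0.383, z(0.210) = -0.806
c = −½·[z(H) + z(FA)] = −0.5 × (0.383 + (-0.806)) = 0.2115
c > 0: the participant has a conservative response bias.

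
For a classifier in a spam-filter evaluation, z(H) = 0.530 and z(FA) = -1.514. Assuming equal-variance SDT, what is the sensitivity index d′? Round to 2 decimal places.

d' = z(H) − z(FA) = 0.530 − (-1.514) = 2.044

d′ = 2.04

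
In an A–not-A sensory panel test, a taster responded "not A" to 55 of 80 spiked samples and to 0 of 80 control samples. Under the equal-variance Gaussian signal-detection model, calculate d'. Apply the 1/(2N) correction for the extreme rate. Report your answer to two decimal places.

The false-alarm rate is 0/80 = 0, so apply the 1/(2N) correction: FA → 1/(2·80) = 0.00625.
z(H) = z(0.68750) = 0.489
z(FA) = z(0.00625) = -2.498
d' = 0.489 − (-2.498) = 2.987

d' = 2.99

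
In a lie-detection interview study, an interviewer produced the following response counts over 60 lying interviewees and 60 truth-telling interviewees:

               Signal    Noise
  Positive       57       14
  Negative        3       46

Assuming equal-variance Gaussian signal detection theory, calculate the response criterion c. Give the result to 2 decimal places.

H = 57/60 = 0.9500
FA = 14/60 = 0.2333
Φ⁻¹(H) = 1.6449
Φ⁻¹(FA) = -0.7280
c = −½·[z(H) + z(FA)] = −0.5 × (1.6449 + (-0.7280)) = -0.45845

c = -0.46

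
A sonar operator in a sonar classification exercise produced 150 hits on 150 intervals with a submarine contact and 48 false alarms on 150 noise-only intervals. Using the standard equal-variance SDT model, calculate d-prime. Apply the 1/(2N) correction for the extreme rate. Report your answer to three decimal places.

The hit rate is 150/150 = 1, so apply the 1/(2N) correction: H → 1 − 1/(2·150) = 0.99667.
z(H) = z(0.99667) = 2.7134
z(FA) = z(0.32000) = -0.4677
d' = 2.7134 − (-0.4677) = 3.1811

d-prime = 3.181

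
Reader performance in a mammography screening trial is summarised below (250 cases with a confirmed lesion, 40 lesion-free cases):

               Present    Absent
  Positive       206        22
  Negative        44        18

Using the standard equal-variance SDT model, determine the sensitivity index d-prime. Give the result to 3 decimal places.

d-prime = 0.805

H = 206/250 = 0.8240
FA = 22/40 = 0.5500
z(H) = z(0.8240) = 0.9307
z(FA) = z(0.5500) = 0.1257
d' = z(H) − z(FA) = 0.9307 − 0.1257 = 0.8050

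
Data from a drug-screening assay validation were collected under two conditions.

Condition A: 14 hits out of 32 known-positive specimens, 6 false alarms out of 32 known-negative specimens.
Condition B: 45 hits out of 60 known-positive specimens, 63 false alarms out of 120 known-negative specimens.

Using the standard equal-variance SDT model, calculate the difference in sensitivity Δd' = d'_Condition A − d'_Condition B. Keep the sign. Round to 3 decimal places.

Δd' = 0.118

Condition A: z(0.4375) = -0.1573, z(0.1875) = -0.8871, d' = 0.7298
Condition B: z(0.7500) = 0.6745, z(0.5250) = 0.0627, d' = 0.6118
Δd' = d'_Condition A − d'_Condition B = 0.7298 − 0.6118 = 0.1180
Condition A has the higher sensitivity.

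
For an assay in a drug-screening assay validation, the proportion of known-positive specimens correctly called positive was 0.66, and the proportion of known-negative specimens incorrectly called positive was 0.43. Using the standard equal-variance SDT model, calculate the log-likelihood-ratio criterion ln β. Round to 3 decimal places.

ln β = -0.070

Φ⁻¹(H) = Φ⁻¹(0.66) = 0.4125
Φ⁻¹(FA) = Φ⁻¹(0.43) = -0.1764
ln β = −½·[z(H)² − z(FA)²] = −0.5 × (0.1702 − 0.0311) = -0.06955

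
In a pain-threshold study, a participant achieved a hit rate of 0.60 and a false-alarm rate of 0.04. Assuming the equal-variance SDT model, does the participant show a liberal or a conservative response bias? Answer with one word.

conservative

z(H) = 0.253, z(FA) = -1.751
c = −½·(z(H) + z(FA)) = 0.749
c > 0 → conservative criterion (biased toward responding “no”).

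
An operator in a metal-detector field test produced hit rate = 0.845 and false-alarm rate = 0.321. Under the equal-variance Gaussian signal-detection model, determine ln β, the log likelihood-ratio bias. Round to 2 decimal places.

z(H) = z(0.845) = 1.015
z(FA) = z(0.321) = -0.465
ln β = −½·[z(H)² − z(FA)²] = −0.5 × (1.030 − 0.216) = -0.407

ln β = -0.41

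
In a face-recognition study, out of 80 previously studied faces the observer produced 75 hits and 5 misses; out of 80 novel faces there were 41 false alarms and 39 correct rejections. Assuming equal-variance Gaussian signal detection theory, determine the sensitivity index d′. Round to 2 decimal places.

H = 75/80 = 0.9375
FA = 41/80 = 0.5125
z(H) = 1.534
z(FA) = 0.031
d' = z(H) − z(FA) = 1.534 − 0.031 = 1.503

d′ = 1.50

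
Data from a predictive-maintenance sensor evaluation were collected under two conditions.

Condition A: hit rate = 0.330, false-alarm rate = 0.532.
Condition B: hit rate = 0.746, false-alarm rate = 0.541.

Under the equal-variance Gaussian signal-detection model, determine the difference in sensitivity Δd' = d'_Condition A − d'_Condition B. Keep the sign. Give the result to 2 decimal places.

Condition A: z(0.330) = -0.440, z(0.532) = 0.080, d' = -0.520
Condition B: z(0.746) = 0.662, z(0.541) = 0.103, d' = 0.559
Δd' = d'_Condition A − d'_Condition B = -0.520 − 0.559 = -1.079
Condition B has the higher sensitivity.

Δd' = -1.08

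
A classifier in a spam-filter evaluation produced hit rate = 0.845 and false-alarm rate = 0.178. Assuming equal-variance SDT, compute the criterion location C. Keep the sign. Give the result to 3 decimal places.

C = -0.046

Φ⁻¹(H) = 1.0152
Φ⁻¹(FA) = -0.9230
c = −½·[z(H) + z(FA)] = −0.5 × (1.0152 + (-0.9230)) = -0.0461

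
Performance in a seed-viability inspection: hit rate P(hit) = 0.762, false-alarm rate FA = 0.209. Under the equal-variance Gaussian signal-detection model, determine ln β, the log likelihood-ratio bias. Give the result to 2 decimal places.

ln β = 0.07

z(H) = z(0.762) = 0.713
z(FA) = z(0.209) = -0.810
ln β = −½·[z(H)² − z(FA)²] = −0.5 × (0.508 − 0.656) = 0.074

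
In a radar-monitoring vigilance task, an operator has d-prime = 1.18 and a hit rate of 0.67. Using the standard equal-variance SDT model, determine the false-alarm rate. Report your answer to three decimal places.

false-alarm rate = 0.230

z(hit rate) = z(0.67) = 0.4399
z(FA) = z(H) − d' = 0.4399 − 1.18 = -0.7401
false-alarm rate = Φ(-0.7401) = 0.2296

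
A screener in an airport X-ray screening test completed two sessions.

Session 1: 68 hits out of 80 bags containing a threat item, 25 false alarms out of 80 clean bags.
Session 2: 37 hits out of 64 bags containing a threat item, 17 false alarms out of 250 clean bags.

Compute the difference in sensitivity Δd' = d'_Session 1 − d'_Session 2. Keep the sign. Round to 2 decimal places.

Δd' = -0.16

Session 1: z(0.8500) = 1.036, z(0.3125) = -0.489, d' = 1.525
Session 2: z(0.5781) = 0.197, z(0.0680) = -1.491, d' = 1.688
Δd' = d'_Session 1 − d'_Session 2 = 1.525 − 1.688 = -0.163
Session 2 has the higher sensitivity.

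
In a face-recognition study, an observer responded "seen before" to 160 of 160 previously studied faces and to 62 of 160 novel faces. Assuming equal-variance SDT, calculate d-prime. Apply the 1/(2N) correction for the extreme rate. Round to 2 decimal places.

The hit rate is 160/160 = 1, so apply the 1/(2N) correction: H → 1 − 1/(2·160) = 0.99687.
z(H) = z(0.99687) = 2.734
z(FA) = z(0.38750) = -0.286
d' = 2.734 − (-0.286) = 3.020

d-prime = 3.02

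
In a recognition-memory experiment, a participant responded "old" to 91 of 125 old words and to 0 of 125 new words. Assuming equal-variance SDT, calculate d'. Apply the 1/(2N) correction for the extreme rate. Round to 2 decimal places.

d' = 3.26

The false-alarm rate is 0/125 = 0, so apply the 1/(2N) correction: FA → 1/(2·125) = 0.00400.
z(H) = z(0.72800) = 0.607
z(FA) = z(0.00400) = -2.652
d' = 0.607 − (-2.652) = 3.259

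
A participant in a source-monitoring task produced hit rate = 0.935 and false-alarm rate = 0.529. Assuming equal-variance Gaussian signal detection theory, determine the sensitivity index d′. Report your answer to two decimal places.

d′ = 1.44

z(0.935) = 1.5141, z(0.529) = 0.0728
d' = z(H) − z(FA) = 1.5141 − 0.0728 = 1.4413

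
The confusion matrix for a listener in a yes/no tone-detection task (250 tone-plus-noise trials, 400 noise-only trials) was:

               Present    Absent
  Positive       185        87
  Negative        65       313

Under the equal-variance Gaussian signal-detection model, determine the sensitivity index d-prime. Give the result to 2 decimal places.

H = 185/250 = 0.7400
FA = 87/400 = 0.2175
z(H) = z(0.7400) = 0.643
z(FA) = z(0.2175) = -0.781
d' = z(H) − z(FA) = 0.643 − (-0.781) = 1.424

d-prime = 1.42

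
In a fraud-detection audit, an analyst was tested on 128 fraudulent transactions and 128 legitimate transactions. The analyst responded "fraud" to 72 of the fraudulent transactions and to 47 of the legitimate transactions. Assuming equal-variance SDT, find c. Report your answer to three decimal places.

H = 72/128 = 0.5625
FA = 47/128 = 0.3672
Φ⁻¹(H) = 0.1573
Φ⁻¹(FA) = -0.3393
c = −½·[z(H) + z(FA)] = −0.5 × (0.1573 + (-0.3393)) = 0.0910
c > 0: the analyst has a conservative response bias.

c = 0.091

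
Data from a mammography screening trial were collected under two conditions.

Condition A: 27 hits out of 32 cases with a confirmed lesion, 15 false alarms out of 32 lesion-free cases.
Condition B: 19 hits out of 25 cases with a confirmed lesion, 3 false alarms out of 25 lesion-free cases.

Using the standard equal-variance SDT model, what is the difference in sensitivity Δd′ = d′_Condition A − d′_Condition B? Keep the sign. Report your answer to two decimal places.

Δd′ = -0.79

Condition A: z(0.8438) = 1.010, z(0.4688) = -0.078, d' = 1.088
Condition B: z(0.7600) = 0.706, z(0.1200) = -1.175, d' = 1.881
Δd' = d'_Condition A − d'_Condition B = 1.088 − 1.881 = -0.793
Condition B has the higher sensitivity.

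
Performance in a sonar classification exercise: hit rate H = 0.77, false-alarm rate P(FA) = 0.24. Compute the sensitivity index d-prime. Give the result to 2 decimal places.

d-prime = 1.45

Φ⁻¹(0.77) = 0.7388, Φ⁻¹(0.24) = -0.7063
d' = z(H) − z(FA) = 0.7388 − (-0.7063) = 1.4451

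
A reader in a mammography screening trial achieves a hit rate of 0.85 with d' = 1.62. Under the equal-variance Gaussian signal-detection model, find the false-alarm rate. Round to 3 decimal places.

z(hit rate) = z(0.85) = 1.0364
z(FA) = z(H) − d' = 1.0364 − 1.62 = -0.5836
false-alarm rate = Φ(-0.5836) = 0.2797

false-alarm rate = 0.280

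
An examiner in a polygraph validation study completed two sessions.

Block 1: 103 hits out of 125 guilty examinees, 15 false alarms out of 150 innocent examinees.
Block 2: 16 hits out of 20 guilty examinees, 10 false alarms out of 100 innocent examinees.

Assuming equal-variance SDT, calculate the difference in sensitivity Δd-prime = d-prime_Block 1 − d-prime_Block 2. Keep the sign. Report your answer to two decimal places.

Δd-prime = 0.09

Block 1: z(0.8240) = 0.931, z(0.1000) = -1.282, d' = 2.213
Block 2: z(0.8000) = 0.842, z(0.1000) = -1.282, d' = 2.124
Δd' = d'_Block 1 − d'_Block 2 = 2.213 − 2.124 = 0.089
Block 1 has the higher sensitivity.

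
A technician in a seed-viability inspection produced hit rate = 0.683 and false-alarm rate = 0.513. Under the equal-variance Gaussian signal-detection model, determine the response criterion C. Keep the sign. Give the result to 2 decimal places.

C = -0.25

z(H) = z(0.683) = 0.476
z(FA) = z(0.513) = 0.033
c = −½·[z(H) + z(FA)] = −0.5 × (0.476 + 0.033) = -0.2545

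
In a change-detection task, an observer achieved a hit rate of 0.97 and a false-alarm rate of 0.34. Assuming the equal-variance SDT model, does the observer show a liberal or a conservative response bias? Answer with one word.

liberal

z(H) = 1.881, z(FA) = -0.412
c = −½·(z(H) + z(FA)) = -0.7345
c < 0 → liberal criterion (biased toward responding “yes”).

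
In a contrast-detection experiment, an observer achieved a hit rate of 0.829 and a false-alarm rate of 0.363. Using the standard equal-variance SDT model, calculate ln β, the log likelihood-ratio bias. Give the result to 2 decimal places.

ln β = -0.39

z(H) = z(0.829) = 0.950
z(FA) = z(0.363) = -0.350
ln β = −½·[z(H)² − z(FA)²] = −0.5 × (0.903 − 0.123) = -0.390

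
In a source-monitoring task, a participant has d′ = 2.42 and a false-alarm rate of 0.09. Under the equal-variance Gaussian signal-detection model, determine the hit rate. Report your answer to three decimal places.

z(false-alarm rate) = z(0.09) = -1.3408
z(H) = z(FA) + d' = -1.3408 + 2.42 = 1.0792
hit rate = Φ(1.0792) = 0.8598

hit rate = 0.860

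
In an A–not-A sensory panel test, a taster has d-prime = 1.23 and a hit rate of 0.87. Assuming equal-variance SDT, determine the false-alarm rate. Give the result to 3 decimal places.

false-alarm rate = 0.459

z(hit rate) = z(0.87) = 1.1264
z(FA) = z(H) − d' = 1.1264 − 1.23 = -0.1036
false-alarm rate = Φ(-0.1036) = 0.4587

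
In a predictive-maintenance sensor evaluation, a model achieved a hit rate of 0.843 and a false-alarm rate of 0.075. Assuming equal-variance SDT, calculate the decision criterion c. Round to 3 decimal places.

Φ⁻¹(H) = Φ⁻¹(0.843) = 1.0069
Φ⁻¹(FA) = Φ⁻¹(0.075) = -1.4395
c = −½·[z(H) + z(FA)] = −0.5 × (1.0069 + (-1.4395)) = 0.2163
c > 0: the model has a conservative response bias.

c = 0.216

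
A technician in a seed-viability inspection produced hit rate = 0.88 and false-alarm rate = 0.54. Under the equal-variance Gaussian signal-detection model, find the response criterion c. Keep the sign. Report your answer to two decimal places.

Φ⁻¹(0.88) = 1.1750, Φ⁻¹(0.54) = 0.1004
c = −½·[z(H) + z(FA)] = −0.5 × (1.1750 + 0.1004) = -0.6377

c = -0.64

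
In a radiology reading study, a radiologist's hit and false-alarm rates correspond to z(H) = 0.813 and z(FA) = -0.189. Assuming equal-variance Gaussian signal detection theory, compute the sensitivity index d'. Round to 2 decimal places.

d' = z(H) − z(FA) = 0.813 − (-0.189) = 1.002

d' = 1.00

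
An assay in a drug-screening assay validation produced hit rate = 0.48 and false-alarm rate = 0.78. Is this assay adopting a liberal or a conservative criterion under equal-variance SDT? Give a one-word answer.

liberal

z(H) = -0.050, z(FA) = 0.772
c = −½·(z(H) + z(FA)) = -0.361
c < 0 → liberal criterion (biased toward responding “yes”).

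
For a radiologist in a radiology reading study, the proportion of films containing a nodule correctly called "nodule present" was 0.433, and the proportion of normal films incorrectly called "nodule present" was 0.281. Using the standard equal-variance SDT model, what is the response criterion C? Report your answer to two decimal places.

Φ⁻¹(H) = -0.169
Φ⁻¹(FA) = -0.580
c = −½·[z(H) + z(FA)] = −0.5 × (-0.169 + (-0.580)) = 0.3745
c > 0: the radiologist has a conservative response bias.

C = 0.37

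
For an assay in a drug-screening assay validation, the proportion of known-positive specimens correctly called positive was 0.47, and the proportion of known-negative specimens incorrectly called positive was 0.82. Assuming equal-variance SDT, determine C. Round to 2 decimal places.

z(0.47) = -0.0753, z(0.82) = 0.9154
c = −½·[z(H) + z(FA)] = −0.5 × (-0.0753 + 0.9154) = -0.42005
c < 0: the assay has a liberal response bias.

C = -0.42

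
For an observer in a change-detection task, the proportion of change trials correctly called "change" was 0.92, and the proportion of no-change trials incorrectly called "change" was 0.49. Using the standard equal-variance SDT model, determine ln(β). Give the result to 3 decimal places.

z(H) = 1.4051
z(FA) = -0.0251
ln β = −½·[z(H)² − z(FA)²] = −0.5 × (1.9743 − 0.0006) = -0.98685

ln β = -0.987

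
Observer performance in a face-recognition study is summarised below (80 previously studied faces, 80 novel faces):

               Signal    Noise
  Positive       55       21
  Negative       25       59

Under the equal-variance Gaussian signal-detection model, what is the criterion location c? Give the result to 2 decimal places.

c = 0.07

H = 55/80 = 0.6875
FA = 21/80 = 0.2625
z(H) = 0.489
z(FA) = -0.636
c = −½·[z(H) + z(FA)] = −0.5 × (0.489 + (-0.636)) = 0.0735
c > 0: the observer has a conservative response bias.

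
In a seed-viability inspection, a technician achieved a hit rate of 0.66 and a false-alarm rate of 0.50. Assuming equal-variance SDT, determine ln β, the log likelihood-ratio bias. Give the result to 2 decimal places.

ln β = -0.09

Φ⁻¹(0.66) = 0.412, Φ⁻¹(0.50) = 0.000
ln β = −½·[z(H)² − z(FA)²] = −0.5 × (0.170 − 0.000) = -0.085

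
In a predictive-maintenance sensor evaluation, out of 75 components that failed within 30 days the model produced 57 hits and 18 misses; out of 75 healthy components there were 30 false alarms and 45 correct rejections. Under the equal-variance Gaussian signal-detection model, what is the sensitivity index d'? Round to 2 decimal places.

H = 57/75 = 0.7600
FA = 30/75 = 0.4000
Φ⁻¹(H) = Φ⁻¹(0.7600) = 0.706
Φ⁻¹(FA) = Φ⁻¹(0.4000) = -0.253
d' = z(H) − z(FA) = 0.706 − (-0.253) = 0.959

d' = 0.96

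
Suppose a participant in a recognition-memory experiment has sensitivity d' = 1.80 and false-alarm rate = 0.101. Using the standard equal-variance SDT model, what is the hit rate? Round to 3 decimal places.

z(false-alarm rate) = z(0.101) = -1.2759
z(H) = z(FA) + d' = -1.2759 + 1.80 = 0.5241
hit rate = Φ(0.5241) = 0.6999

hit rate = 0.700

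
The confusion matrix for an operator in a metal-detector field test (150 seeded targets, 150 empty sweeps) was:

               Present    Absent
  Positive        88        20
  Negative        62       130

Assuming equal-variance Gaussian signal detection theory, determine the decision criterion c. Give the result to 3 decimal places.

c = 0.446

H = 88/150 = 0.5867
FA = 20/150 = 0.1333
z(H) = z(0.5867) = 0.2191
z(FA) = z(0.1333) = -1.1109
c = −½·[z(H) + z(FA)] = −0.5 × (0.2191 + (-1.1109)) = 0.4459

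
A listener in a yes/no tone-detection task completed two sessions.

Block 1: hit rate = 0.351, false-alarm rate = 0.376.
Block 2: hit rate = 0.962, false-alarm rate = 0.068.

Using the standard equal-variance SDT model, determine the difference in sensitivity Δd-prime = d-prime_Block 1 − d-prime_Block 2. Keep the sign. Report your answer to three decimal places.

Δd-prime = -3.332

Block 1: z(0.351) = -0.3826, z(0.376) = -0.3160, d' = -0.0666
Block 2: z(0.962) = 1.7744, z(0.068) = -1.4909, d' = 3.2653
Δd' = d'_Block 1 − d'_Block 2 = -0.0666 − 3.2653 = -3.3319
Block 2 has the higher sensitivity.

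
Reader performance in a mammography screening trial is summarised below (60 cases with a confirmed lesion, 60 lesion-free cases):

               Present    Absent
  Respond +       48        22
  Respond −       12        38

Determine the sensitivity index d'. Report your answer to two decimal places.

H = 48/60 = 0.8000
FA = 22/60 = 0.3667
z(H) = z(0.8000) = 0.8416
z(FA) = z(0.3667) = -0.3406
d' = z(H) − z(FA) = 0.8416 − (-0.3406) = 1.1822

d' = 1.18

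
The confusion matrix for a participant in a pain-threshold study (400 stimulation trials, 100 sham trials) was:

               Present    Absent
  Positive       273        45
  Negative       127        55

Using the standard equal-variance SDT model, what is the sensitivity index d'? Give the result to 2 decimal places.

d' = 0.60

H = 273/400 = 0.6825
FA = 45/100 = 0.4500
z(H) = 0.4747
z(FA) = -0.1257
d' = z(H) − z(FA) = 0.4747 − (-0.1257) = 0.6004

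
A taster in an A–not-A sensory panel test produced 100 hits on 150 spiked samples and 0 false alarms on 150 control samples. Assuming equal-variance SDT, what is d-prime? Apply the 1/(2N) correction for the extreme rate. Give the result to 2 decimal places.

d-prime = 3.14

The false-alarm rate is 0/150 = 0, so apply the 1/(2N) correction: FA → 1/(2·150) = 0.00333.
z(H) = z(0.66667) = 0.431
z(FA) = z(0.00333) = -2.713
d' = 0.431 − (-2.713) = 3.144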